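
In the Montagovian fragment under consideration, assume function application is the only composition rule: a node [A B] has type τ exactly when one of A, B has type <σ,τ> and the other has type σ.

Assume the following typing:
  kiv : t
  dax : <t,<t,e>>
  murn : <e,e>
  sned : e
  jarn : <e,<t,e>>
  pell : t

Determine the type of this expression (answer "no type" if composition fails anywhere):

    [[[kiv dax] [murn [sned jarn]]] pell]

no type

[kiv dax]: dax is <t,<t,e>>, kiv is t; result <t,e>.
[sned jarn]: jarn is <e,<t,e>>, sned is e; result <t,e>.
At [murn [sned jarn]]: neither <e,e> nor <t,e> can take the other as argument; the node is ill-typed.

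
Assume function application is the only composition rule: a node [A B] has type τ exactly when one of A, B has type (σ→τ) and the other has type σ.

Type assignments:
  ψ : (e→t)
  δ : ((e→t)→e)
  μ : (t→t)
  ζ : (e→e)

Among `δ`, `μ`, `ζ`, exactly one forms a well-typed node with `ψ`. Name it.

δ

δ — combines: δ : ((e→t)→e) takes ψ : (e→t) as argument, giving e.
μ : (t→t) — ψ needs e; μ needs t; neither fits.
ζ : (e→e) — ψ needs e; ζ needs e; neither fits.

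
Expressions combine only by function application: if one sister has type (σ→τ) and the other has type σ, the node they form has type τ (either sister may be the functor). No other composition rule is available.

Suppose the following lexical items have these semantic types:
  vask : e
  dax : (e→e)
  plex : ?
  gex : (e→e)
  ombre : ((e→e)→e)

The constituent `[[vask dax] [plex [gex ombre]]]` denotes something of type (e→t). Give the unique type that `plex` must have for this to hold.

[[vask dax] [plex [gex ombre]]] must have type (e→t). The sister [vask dax] has type e; that is not a function onto (e→t), so [plex [gex ombre]] must be the functor, of type (e→(e→t)).
[plex [gex ombre]] must have type (e→(e→t)). The sister [gex ombre] has type e; that is not a function onto (e→(e→t)), so plex must be the functor, of type (e→(e→(e→t))).

(e→(e→(e→t)))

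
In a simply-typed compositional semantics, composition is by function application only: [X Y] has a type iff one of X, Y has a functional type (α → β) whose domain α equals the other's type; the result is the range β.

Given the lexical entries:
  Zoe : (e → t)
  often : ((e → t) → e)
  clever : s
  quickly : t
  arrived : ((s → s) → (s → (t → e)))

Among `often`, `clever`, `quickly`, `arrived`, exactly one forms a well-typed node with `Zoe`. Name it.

often — combines: often : ((e → t) → e) takes Zoe : (e → t) as argument, giving e.
clever : s — no; Zoe wants e, and clever wants nothing (atomic).
quickly : t — no; Zoe wants e, and quickly wants nothing (atomic).
arrived : ((s → s) → (s → (t → e))) — no; Zoe wants e, and arrived wants (s → s).

often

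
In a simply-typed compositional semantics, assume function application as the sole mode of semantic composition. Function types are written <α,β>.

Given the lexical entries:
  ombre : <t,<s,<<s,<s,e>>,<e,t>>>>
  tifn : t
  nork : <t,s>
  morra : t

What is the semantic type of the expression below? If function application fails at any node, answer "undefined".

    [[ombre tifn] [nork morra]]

At [ombre tifn], ombre : <t,<s,<<s,<s,e>>,<e,t>>>> takes tifn : t, giving <s,<<s,<s,e>>,<e,t>>>.
At [nork morra], nork : <t,s> takes morra : t, giving s.
At [[ombre tifn] [nork morra]], [ombre tifn] : <s,<<s,<s,e>>,<e,t>>> takes [nork morra] : s, giving <<s,<s,e>>,<e,t>>.

<<s,<s,e>>,<e,t>>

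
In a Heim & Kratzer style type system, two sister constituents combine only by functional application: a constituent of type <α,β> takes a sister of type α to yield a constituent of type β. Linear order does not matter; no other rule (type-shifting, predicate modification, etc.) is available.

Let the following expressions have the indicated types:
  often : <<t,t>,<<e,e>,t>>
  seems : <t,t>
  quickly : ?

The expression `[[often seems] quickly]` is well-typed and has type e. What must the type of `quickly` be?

For [[often seems] quickly] to have type e with [often seems] of type <<e,e>,t>, quickly must be the function: quickly : <<<e,e>,t>,e>.

<<<e,e>,t>,e>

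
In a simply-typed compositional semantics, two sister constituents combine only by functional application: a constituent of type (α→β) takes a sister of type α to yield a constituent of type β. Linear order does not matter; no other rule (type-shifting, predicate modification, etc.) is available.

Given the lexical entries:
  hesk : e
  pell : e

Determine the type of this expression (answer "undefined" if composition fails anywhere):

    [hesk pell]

undefined

[hesk pell]: e with e — neither is a function whose domain matches the other; composition fails here.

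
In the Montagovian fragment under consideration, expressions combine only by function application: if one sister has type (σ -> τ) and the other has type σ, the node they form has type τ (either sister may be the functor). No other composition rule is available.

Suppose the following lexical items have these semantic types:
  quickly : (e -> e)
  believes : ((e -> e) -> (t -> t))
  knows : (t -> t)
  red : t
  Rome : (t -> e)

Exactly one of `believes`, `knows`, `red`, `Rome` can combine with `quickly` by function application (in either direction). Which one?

believes

believes — combines: believes : ((e -> e) -> (t -> t)) takes quickly : (e -> e) as argument, giving (t -> t).
knows : (t -> t) — quickly needs e; knows needs t; neither fits.
red : t — quickly needs e; red needs nothing (atomic); neither fits.
Rome : (t -> e) — quickly needs e; Rome needs t; neither fits.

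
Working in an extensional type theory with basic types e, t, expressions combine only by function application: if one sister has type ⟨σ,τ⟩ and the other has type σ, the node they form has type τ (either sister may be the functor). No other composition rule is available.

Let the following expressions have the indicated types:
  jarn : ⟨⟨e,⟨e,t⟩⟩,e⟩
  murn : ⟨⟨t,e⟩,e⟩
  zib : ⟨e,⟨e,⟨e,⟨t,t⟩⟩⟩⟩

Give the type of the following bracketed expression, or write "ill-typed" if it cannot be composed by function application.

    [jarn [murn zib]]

ill-typed

[murn zib]: ⟨⟨t,e⟩,e⟩ with ⟨e,⟨e,⟨e,⟨t,t⟩⟩⟩⟩ — neither is a function whose domain matches the other; composition fails here.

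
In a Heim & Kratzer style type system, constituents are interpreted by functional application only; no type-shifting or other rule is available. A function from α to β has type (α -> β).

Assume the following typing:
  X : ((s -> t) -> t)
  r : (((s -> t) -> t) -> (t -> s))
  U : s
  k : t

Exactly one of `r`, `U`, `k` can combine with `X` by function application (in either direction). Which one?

r — combines: r : (((s -> t) -> t) -> (t -> s)) takes X : ((s -> t) -> t) as argument, giving (t -> s).
U : s — no; X wants (s -> t), and U wants nothing (atomic).
k : t — no; X wants (s -> t), and k wants nothing (atomic).

r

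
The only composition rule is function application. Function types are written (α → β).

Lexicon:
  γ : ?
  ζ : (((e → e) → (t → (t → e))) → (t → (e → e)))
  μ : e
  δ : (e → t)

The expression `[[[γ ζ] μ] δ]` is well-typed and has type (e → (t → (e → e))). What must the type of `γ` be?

At [[[γ ζ] μ] δ] (required: (e → (t → (e → e)))): δ is (e → t), which is not a function with range (e → (t → (e → e))); hence [[γ ζ] μ] is the functor — type ((e → t) → (e → (t → (e → e)))).
At [[γ ζ] μ] (required: ((e → t) → (e → (t → (e → e))))): μ is e, which is not a function with range ((e → t) → (e → (t → (e → e)))); hence [γ ζ] is the functor — type (e → ((e → t) → (e → (t → (e → e))))).
At [γ ζ] (required: (e → ((e → t) → (e → (t → (e → e)))))): ζ is (((e → e) → (t → (t → e))) → (t → (e → e))), which is not a function with range (e → ((e → t) → (e → (t → (e → e))))); hence γ is the functor — type ((((e → e) → (t → (t → e))) → (t → (e → e))) → (e → ((e → t) → (e → (t → (e → e)))))).

((((e → e) → (t → (t → e))) → (t → (e → e))) → (e → ((e → t) → (e → (t → (e → e))))))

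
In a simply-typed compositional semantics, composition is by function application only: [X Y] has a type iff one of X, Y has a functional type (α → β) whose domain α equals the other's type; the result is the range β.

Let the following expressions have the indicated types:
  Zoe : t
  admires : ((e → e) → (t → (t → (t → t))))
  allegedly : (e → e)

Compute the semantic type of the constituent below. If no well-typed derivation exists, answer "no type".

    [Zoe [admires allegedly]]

[admires allegedly]: ((e → e) → (t → (t → (t → t)))) applied to (e → e) yields (t → (t → (t → t))).
[Zoe [admires allegedly]]: (t → (t → (t → t))) applied to t yields (t → (t → t)).

(t → (t → t))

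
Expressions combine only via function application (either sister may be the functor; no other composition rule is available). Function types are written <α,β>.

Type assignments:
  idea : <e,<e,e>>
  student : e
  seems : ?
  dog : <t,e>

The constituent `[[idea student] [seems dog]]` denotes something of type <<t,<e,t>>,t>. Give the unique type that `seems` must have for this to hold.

<<t,e>,<<e,e>,<<t,<e,t>>,t>>>

At [[idea student] [seems dog]] (required: <<t,<e,t>>,t>): [idea student] is <e,e>, which is not a function with range <<t,<e,t>>,t>; hence [seems dog] is the functor — type <<e,e>,<<t,<e,t>>,t>>.
At [seems dog] (required: <<e,e>,<<t,<e,t>>,t>>): dog is <t,e>, which is not a function with range <<e,e>,<<t,<e,t>>,t>>; hence seems is the functor — type <<t,e>,<<e,e>,<<t,<e,t>>,t>>>.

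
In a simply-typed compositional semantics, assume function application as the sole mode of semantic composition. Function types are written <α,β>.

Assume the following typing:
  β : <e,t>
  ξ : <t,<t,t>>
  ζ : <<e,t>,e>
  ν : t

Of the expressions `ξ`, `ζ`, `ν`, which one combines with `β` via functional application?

ζ

ξ : <t,<t,t>> — β needs e; ξ needs t; neither fits.
ζ — combines: ζ : <<e,t>,e> takes β : <e,t> as argument, giving e.
ν : t — β needs e; ν needs nothing (atomic); neither fits.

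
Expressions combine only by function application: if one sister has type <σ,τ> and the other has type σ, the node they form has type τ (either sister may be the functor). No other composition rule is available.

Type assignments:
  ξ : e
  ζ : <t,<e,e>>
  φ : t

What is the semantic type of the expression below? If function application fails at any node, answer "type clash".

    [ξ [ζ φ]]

[ζ φ] — ζ of type <t,<e,e>> combines with φ of type t: type <e,e>.
[ξ [ζ φ]] — [ζ φ] of type <e,e> combines with ξ of type e: type e.

e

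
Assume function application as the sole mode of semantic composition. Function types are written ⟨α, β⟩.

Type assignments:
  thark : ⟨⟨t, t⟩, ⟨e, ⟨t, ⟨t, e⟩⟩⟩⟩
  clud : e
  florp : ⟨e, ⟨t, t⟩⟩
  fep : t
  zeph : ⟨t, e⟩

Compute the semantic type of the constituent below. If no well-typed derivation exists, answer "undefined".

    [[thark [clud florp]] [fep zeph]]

⟨t, ⟨t, e⟩⟩

[clud florp]: florp is ⟨e, ⟨t, t⟩⟩, clud is e; result ⟨t, t⟩.
[thark [clud florp]]: thark is ⟨⟨t, t⟩, ⟨e, ⟨t, ⟨t, e⟩⟩⟩⟩, [clud florp] is ⟨t, t⟩; result ⟨e, ⟨t, ⟨t, e⟩⟩⟩.
[fep zeph]: zeph is ⟨t, e⟩, fep is t; result e.
[[thark [clud florp]] [fep zeph]]: [thark [clud florp]] is ⟨e, ⟨t, ⟨t, e⟩⟩⟩, [fep zeph] is e; result ⟨t, ⟨t, e⟩⟩.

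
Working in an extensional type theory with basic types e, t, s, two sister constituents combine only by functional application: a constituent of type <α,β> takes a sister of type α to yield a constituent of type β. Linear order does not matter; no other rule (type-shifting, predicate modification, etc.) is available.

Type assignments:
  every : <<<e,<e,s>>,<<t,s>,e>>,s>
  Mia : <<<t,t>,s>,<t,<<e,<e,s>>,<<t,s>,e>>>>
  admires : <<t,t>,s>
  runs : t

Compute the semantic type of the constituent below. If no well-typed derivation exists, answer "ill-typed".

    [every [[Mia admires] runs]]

s

[Mia admires]: functor Mia : <<<t,t>,s>,<t,<<e,<e,s>>,<<t,s>,e>>>>, argument admires : <<t,t>,s>; result <t,<<e,<e,s>>,<<t,s>,e>>>.
[[Mia admires] runs]: functor [Mia admires] : <t,<<e,<e,s>>,<<t,s>,e>>>, argument runs : t; result <<e,<e,s>>,<<t,s>,e>>.
[every [[Mia admires] runs]]: functor every : <<<e,<e,s>>,<<t,s>,e>>,s>, argument [[Mia admires] runs] : <<e,<e,s>>,<<t,s>,e>>; result s.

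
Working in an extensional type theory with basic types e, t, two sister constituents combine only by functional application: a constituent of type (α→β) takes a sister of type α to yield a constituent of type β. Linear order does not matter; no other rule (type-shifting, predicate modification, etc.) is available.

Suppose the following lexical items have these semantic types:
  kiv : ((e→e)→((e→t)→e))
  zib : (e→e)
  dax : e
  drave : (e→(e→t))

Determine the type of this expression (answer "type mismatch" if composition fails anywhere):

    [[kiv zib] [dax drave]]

[kiv zib] — kiv of type ((e→e)→((e→t)→e)) combines with zib of type (e→e): type ((e→t)→e).
[dax drave] — drave of type (e→(e→t)) combines with dax of type e: type (e→t).
[[kiv zib] [dax drave]] — [kiv zib] of type ((e→t)→e) combines with [dax drave] of type (e→t): type e.

e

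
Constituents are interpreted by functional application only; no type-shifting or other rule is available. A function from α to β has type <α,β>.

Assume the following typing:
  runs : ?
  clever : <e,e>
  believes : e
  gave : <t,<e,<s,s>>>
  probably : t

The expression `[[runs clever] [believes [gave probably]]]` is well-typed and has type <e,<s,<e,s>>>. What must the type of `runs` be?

<<e,e>,<<s,s>,<e,<s,<e,s>>>>>

For [[runs clever] [believes [gave probably]]] to have type <e,<s,<e,s>>> with [believes [gave probably]] of type <s,s>, [runs clever] must be the function: [runs clever] : <<s,s>,<e,<s,<e,s>>>>.
For [runs clever] to have type <<s,s>,<e,<s,<e,s>>>> with clever of type <e,e>, runs must be the function: runs : <<e,e>,<<s,s>,<e,<s,<e,s>>>>>.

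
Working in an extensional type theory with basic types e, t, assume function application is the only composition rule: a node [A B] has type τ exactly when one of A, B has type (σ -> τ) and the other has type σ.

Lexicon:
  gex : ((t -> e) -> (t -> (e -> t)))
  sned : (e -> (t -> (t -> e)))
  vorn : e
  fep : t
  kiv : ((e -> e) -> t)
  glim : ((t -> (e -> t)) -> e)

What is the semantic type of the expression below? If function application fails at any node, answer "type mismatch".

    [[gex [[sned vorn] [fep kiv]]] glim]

[sned vorn]: (e -> (t -> (t -> e))) applied to e yields (t -> (t -> e)).
[fep kiv]: t and ((e -> e) -> t) cannot combine by function application — type clash.

type mismatch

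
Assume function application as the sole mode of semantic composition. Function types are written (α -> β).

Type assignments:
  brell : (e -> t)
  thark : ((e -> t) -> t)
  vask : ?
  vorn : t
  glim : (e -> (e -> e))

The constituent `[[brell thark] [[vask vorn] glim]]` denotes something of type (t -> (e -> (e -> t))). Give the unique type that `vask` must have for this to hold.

(t -> ((e -> (e -> e)) -> (t -> (t -> (e -> (e -> t))))))

[[brell thark] [[vask vorn] glim]] is required to be (t -> (e -> (e -> t))). [brell thark] : t cannot yield (t -> (e -> (e -> t))) as functor, so [[vask vorn] glim] : (t -> (t -> (e -> (e -> t)))).
[[vask vorn] glim] is required to be (t -> (t -> (e -> (e -> t)))). glim : (e -> (e -> e)) cannot yield (t -> (t -> (e -> (e -> t)))) as functor, so [vask vorn] : ((e -> (e -> e)) -> (t -> (t -> (e -> (e -> t))))).
[vask vorn] is required to be ((e -> (e -> e)) -> (t -> (t -> (e -> (e -> t))))). vorn : t cannot yield ((e -> (e -> e)) -> (t -> (t -> (e -> (e -> t))))) as functor, so vask : (t -> ((e -> (e -> e)) -> (t -> (t -> (e -> (e -> t)))))).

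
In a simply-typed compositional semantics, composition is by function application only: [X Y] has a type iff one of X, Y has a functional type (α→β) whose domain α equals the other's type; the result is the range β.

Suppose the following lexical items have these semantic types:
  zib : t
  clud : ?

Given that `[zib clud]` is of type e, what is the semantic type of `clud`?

(t→e)

At [zib clud] (required: e): zib is t, which is not a function with range e; hence clud is the functor — type (t→e).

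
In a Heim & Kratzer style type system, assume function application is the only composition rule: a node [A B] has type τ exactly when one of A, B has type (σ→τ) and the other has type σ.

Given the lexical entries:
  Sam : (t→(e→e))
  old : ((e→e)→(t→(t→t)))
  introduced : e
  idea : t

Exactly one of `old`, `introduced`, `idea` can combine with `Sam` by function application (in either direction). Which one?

old : ((e→e)→(t→(t→t))) — no; Sam wants t, and old wants (e→e).
introduced : e — no; Sam wants t, and introduced wants nothing (atomic).
idea — combines: Sam : (t→(e→e)) takes idea : t as argument, giving (e→e).

idea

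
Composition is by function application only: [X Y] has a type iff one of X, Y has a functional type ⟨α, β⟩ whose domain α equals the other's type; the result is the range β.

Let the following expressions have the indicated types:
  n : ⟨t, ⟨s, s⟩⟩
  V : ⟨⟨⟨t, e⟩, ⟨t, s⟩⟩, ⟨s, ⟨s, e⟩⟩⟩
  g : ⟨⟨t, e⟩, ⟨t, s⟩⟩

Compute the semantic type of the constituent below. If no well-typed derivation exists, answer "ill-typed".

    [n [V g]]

ill-typed

At [V g], V : ⟨⟨⟨t, e⟩, ⟨t, s⟩⟩, ⟨s, ⟨s, e⟩⟩⟩ takes g : ⟨⟨t, e⟩, ⟨t, s⟩⟩, giving ⟨s, ⟨s, e⟩⟩.
[n [V g]]: ⟨t, ⟨s, s⟩⟩ with ⟨s, ⟨s, e⟩⟩ — neither is a function whose domain matches the other; composition fails here.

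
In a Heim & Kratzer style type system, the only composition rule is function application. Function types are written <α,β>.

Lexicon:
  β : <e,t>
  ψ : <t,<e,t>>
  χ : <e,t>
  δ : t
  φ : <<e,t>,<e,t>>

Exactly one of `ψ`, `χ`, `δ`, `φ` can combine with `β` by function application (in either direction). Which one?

ψ : <t,<e,t>> — β needs e; ψ needs t; neither fits.
χ : <e,t> — β needs e; χ needs e; neither fits.
δ : t — β needs e; δ needs nothing (atomic); neither fits.
φ — combines: φ : <<e,t>,<e,t>> takes β : <e,t> as argument, giving <e,t>.

φ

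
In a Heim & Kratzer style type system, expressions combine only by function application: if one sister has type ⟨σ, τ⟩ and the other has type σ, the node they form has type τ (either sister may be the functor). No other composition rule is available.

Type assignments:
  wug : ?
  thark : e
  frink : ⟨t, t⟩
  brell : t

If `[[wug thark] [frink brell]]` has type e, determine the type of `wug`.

⟨e, ⟨t, e⟩⟩

[[wug thark] [frink brell]] must have type e. The sister [frink brell] has type t; that is not a function onto e, so [wug thark] must be the functor, of type ⟨t, e⟩.
[wug thark] must have type ⟨t, e⟩. The sister thark has type e; that is not a function onto ⟨t, e⟩, so wug must be the functor, of type ⟨e, ⟨t, e⟩⟩.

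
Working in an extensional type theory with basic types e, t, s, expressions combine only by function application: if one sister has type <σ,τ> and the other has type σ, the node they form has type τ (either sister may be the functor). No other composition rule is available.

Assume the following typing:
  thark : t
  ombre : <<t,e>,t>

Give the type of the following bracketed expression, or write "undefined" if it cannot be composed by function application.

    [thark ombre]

[thark ombre]: t and <<t,e>,t> cannot combine by function application — type clash.

undefined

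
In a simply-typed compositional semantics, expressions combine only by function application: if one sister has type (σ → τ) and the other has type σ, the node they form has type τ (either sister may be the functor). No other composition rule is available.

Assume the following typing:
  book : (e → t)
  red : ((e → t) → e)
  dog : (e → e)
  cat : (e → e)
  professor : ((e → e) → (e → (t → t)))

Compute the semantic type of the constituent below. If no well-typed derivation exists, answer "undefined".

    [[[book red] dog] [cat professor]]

[book red]: red is ((e → t) → e), book is (e → t); result e.
[[book red] dog]: dog is (e → e), [book red] is e; result e.
[cat professor]: professor is ((e → e) → (e → (t → t))), cat is (e → e); result (e → (t → t)).
[[[book red] dog] [cat professor]]: [cat professor] is (e → (t → t)), [[book red] dog] is e; result (t → t).

(t → t)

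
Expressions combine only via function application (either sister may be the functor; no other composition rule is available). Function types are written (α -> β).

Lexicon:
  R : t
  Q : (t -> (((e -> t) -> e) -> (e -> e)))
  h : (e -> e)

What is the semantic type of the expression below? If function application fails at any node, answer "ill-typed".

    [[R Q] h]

[R Q]: (t -> (((e -> t) -> e) -> (e -> e))) applied to t yields (((e -> t) -> e) -> (e -> e)).
At [[R Q] h]: neither (((e -> t) -> e) -> (e -> e)) nor (e -> e) can take the other as argument; the node is ill-typed.

ill-typed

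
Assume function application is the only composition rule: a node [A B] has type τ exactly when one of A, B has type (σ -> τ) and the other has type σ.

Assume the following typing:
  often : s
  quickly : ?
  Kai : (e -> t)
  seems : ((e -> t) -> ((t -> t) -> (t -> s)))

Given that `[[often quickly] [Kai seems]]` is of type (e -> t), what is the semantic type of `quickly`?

At [[often quickly] [Kai seems]] (required: (e -> t)): [Kai seems] is ((t -> t) -> (t -> s)), which is not a function with range (e -> t); hence [often quickly] is the functor — type (((t -> t) -> (t -> s)) -> (e -> t)).
At [often quickly] (required: (((t -> t) -> (t -> s)) -> (e -> t))): often is s, which is not a function with range (((t -> t) -> (t -> s)) -> (e -> t)); hence quickly is the functor — type (s -> (((t -> t) -> (t -> s)) -> (e -> t))).

(s -> (((t -> t) -> (t -> s)) -> (e -> t)))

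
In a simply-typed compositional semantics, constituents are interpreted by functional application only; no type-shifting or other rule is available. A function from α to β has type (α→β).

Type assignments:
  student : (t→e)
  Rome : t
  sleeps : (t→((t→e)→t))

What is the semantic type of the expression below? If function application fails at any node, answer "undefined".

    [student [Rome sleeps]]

[Rome sleeps] — sleeps of type (t→((t→e)→t)) combines with Rome of type t: type ((t→e)→t).
[student [Rome sleeps]] — [Rome sleeps] of type ((t→e)→t) combines with student of type (t→e): type t.

t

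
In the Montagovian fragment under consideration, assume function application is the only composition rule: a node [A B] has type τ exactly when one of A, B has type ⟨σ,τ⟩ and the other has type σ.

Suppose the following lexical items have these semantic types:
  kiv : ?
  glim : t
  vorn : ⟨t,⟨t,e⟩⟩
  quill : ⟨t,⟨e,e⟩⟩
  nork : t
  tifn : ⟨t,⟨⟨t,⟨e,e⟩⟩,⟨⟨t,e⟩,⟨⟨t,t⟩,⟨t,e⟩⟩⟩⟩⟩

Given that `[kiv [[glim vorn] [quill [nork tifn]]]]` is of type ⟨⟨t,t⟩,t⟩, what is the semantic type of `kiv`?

⟨⟨⟨t,t⟩,⟨t,e⟩⟩,⟨⟨t,t⟩,t⟩⟩

[kiv [[glim vorn] [quill [nork tifn]]]] is required to be ⟨⟨t,t⟩,t⟩. [[glim vorn] [quill [nork tifn]]] : ⟨⟨t,t⟩,⟨t,e⟩⟩ cannot yield ⟨⟨t,t⟩,t⟩ as functor, so kiv : ⟨⟨⟨t,t⟩,⟨t,e⟩⟩,⟨⟨t,t⟩,t⟩⟩.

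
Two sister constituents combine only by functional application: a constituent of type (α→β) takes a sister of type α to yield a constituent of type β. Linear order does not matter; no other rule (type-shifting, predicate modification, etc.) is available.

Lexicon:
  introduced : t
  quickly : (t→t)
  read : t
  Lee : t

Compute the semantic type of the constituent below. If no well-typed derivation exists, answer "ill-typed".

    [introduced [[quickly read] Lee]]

[quickly read] — quickly of type (t→t) combines with read of type t: type t.
[[quickly read] Lee]: t with t — neither is a function whose domain matches the other; composition fails here.

ill-typed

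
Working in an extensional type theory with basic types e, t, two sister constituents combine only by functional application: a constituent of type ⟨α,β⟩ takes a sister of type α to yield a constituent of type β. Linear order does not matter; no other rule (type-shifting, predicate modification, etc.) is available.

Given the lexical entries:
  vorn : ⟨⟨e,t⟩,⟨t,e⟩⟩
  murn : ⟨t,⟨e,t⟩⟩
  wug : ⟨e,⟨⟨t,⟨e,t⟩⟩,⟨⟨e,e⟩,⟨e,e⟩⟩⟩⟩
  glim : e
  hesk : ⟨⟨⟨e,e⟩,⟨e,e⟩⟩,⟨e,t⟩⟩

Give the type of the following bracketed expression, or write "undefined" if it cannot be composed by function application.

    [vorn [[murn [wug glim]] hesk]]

[wug glim]: wug is ⟨e,⟨⟨t,⟨e,t⟩⟩,⟨⟨e,e⟩,⟨e,e⟩⟩⟩⟩, glim is e; result ⟨⟨t,⟨e,t⟩⟩,⟨⟨e,e⟩,⟨e,e⟩⟩⟩.
[murn [wug glim]]: [wug glim] is ⟨⟨t,⟨e,t⟩⟩,⟨⟨e,e⟩,⟨e,e⟩⟩⟩, murn is ⟨t,⟨e,t⟩⟩; result ⟨⟨e,e⟩,⟨e,e⟩⟩.
[[murn [wug glim]] hesk]: hesk is ⟨⟨⟨e,e⟩,⟨e,e⟩⟩,⟨e,t⟩⟩, [murn [wug glim]] is ⟨⟨e,e⟩,⟨e,e⟩⟩; result ⟨e,t⟩.
[vorn [[murn [wug glim]] hesk]]: vorn is ⟨⟨e,t⟩,⟨t,e⟩⟩, [[murn [wug glim]] hesk] is ⟨e,t⟩; result ⟨t,e⟩.

⟨t,e⟩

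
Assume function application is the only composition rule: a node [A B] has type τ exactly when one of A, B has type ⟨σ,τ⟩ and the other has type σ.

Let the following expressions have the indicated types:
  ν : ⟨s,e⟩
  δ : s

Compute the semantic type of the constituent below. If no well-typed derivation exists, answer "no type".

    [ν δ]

At [ν δ], ν : ⟨s,e⟩ takes δ : s, giving e.

e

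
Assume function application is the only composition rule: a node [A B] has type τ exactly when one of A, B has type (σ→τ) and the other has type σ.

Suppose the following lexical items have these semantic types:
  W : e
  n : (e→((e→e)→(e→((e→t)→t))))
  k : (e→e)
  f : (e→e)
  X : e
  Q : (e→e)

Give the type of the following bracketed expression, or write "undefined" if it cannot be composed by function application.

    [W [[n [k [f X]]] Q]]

((e→t)→t)

[f X]: functor f : (e→e), argument X : e; result e.
[k [f X]]: functor k : (e→e), argument [f X] : e; result e.
[n [k [f X]]]: functor n : (e→((e→e)→(e→((e→t)→t)))), argument [k [f X]] : e; result ((e→e)→(e→((e→t)→t))).
[[n [k [f X]]] Q]: functor [n [k [f X]]] : ((e→e)→(e→((e→t)→t))), argument Q : (e→e); result (e→((e→t)→t)).
[W [[n [k [f X]]] Q]]: functor [[n [k [f X]]] Q] : (e→((e→t)→t)), argument W : e; result ((e→t)→t).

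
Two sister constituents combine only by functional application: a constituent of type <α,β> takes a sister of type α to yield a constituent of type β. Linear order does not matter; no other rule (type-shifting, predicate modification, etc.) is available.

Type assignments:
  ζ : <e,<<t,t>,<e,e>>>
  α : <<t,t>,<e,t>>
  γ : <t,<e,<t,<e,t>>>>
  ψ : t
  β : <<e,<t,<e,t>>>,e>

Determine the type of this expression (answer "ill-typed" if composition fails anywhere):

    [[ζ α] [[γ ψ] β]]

[ζ α]: <e,<<t,t>,<e,e>>> with <<t,t>,<e,t>> — neither is a function whose domain matches the other; composition fails here.

ill-typed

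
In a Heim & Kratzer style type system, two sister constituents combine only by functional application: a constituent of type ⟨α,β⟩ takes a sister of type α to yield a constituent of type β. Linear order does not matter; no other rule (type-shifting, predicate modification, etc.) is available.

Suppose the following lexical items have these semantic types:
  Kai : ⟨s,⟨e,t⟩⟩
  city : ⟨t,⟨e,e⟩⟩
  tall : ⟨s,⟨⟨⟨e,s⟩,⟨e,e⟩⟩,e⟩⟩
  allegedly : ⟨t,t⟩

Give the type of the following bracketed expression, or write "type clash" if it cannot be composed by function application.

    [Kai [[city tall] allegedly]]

type clash

At [city tall]: neither ⟨t,⟨e,e⟩⟩ nor ⟨s,⟨⟨⟨e,s⟩,⟨e,e⟩⟩,e⟩⟩ can take the other as argument; the node is ill-typed.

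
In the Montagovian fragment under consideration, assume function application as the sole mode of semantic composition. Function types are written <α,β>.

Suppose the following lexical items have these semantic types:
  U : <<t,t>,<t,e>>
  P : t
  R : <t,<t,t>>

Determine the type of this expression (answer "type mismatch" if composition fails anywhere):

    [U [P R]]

<t,e>

[P R] — R of type <t,<t,t>> combines with P of type t: type <t,t>.
[U [P R]] — U of type <<t,t>,<t,e>> combines with [P R] of type <t,t>: type <t,e>.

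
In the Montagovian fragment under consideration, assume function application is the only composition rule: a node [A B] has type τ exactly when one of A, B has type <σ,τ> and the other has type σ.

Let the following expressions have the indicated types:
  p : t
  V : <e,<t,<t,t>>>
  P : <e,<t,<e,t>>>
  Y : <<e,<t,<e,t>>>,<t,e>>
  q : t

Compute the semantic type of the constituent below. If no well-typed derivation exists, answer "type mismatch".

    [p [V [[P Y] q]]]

<t,t>

[P Y]: Y is <<e,<t,<e,t>>>,<t,e>>, P is <e,<t,<e,t>>>; result <t,e>.
[[P Y] q]: [P Y] is <t,e>, q is t; result e.
[V [[P Y] q]]: V is <e,<t,<t,t>>>, [[P Y] q] is e; result <t,<t,t>>.
[p [V [[P Y] q]]]: [V [[P Y] q]] is <t,<t,t>>, p is t; result <t,t>.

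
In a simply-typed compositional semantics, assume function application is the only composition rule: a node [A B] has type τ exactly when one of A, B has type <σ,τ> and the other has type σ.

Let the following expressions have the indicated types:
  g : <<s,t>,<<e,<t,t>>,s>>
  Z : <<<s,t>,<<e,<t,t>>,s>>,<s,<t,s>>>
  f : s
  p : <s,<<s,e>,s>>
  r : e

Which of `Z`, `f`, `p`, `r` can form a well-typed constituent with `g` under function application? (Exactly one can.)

Z

Z — combines: Z : <<<s,t>,<<e,<t,t>>,s>>,<s,<t,s>>> takes g : <<s,t>,<<e,<t,t>>,s>> as argument, giving <s,<t,s>>.
f : s — no; g wants <s,t>, and f wants nothing (atomic).
p : <s,<<s,e>,s>> — no; g wants <s,t>, and p wants s.
r : e — no; g wants <s,t>, and r wants nothing (atomic).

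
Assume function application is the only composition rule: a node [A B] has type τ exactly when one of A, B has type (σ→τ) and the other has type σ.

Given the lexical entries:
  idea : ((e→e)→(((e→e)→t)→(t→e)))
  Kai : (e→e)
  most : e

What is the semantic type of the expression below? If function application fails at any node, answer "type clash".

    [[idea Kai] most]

type clash

[idea Kai] — idea of type ((e→e)→(((e→e)→t)→(t→e))) combines with Kai of type (e→e): type (((e→e)→t)→(t→e)).
[[idea Kai] most]: (((e→e)→t)→(t→e)) and e cannot combine by function application — type clash.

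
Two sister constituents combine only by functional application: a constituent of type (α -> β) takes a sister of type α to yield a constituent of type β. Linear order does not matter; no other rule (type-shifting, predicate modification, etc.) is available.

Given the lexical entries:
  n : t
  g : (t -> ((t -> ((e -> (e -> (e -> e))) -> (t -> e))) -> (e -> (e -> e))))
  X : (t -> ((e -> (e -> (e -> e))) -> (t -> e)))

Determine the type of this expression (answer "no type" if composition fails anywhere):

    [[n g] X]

(e -> (e -> e))

At [n g], g : (t -> ((t -> ((e -> (e -> (e -> e))) -> (t -> e))) -> (e -> (e -> e)))) takes n : t, giving ((t -> ((e -> (e -> (e -> e))) -> (t -> e))) -> (e -> (e -> e))).
At [[n g] X], [n g] : ((t -> ((e -> (e -> (e -> e))) -> (t -> e))) -> (e -> (e -> e))) takes X : (t -> ((e -> (e -> (e -> e))) -> (t -> e))), giving (e -> (e -> e)).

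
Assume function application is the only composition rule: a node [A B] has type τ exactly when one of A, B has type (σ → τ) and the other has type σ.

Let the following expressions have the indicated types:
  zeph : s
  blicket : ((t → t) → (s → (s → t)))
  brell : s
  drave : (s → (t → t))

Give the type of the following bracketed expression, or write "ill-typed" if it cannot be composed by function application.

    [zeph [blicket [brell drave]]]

[brell drave] — drave of type (s → (t → t)) combines with brell of type s: type (t → t).
[blicket [brell drave]] — blicket of type ((t → t) → (s → (s → t))) combines with [brell drave] of type (t → t): type (s → (s → t)).
[zeph [blicket [brell drave]]] — [blicket [brell drave]] of type (s → (s → t)) combines with zeph of type s: type (s → t).

(s → t)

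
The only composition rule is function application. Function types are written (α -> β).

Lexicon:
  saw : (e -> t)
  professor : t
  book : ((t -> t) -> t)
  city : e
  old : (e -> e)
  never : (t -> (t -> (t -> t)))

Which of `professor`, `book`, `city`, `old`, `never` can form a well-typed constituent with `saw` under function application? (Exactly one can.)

professor : t — saw needs e; professor needs nothing (atomic); neither fits.
book : ((t -> t) -> t) — saw needs e; book needs (t -> t); neither fits.
city — combines: saw : (e -> t) takes city : e as argument, giving t.
old : (e -> e) — saw needs e; old needs e; neither fits.
never : (t -> (t -> (t -> t))) — saw needs e; never needs t; neither fits.

city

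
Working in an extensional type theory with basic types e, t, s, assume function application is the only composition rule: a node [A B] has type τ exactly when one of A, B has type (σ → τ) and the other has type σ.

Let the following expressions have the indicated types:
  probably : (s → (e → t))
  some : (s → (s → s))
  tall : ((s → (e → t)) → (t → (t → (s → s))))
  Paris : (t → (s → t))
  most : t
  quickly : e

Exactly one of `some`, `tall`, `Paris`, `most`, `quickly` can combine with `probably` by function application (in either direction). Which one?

some : (s → (s → s)) — no; probably wants s, and some wants s.
tall — combines: tall : ((s → (e → t)) → (t → (t → (s → s)))) takes probably : (s → (e → t)) as argument, giving (t → (t → (s → s))).
Paris : (t → (s → t)) — no; probably wants s, and Paris wants t.
most : t — no; probably wants s, and most wants nothing (atomic).
quickly : e — no; probably wants s, and quickly wants nothing (atomic).

tall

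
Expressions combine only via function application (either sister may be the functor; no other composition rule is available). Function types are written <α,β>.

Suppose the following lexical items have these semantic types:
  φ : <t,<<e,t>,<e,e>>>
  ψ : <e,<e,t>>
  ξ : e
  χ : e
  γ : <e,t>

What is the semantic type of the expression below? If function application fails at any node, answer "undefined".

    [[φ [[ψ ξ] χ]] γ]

At [ψ ξ], ψ : <e,<e,t>> takes ξ : e, giving <e,t>.
At [[ψ ξ] χ], [ψ ξ] : <e,t> takes χ : e, giving t.
At [φ [[ψ ξ] χ]], φ : <t,<<e,t>,<e,e>>> takes [[ψ ξ] χ] : t, giving <<e,t>,<e,e>>.
At [[φ [[ψ ξ] χ]] γ], [φ [[ψ ξ] χ]] : <<e,t>,<e,e>> takes γ : <e,t>, giving <e,e>.

<e,e>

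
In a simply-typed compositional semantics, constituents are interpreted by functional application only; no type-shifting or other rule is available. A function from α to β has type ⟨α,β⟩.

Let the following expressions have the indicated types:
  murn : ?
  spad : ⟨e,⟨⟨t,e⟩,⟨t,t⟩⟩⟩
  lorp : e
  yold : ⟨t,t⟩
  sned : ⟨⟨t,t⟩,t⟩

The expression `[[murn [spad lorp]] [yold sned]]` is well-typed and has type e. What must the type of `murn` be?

⟨⟨⟨t,e⟩,⟨t,t⟩⟩,⟨t,e⟩⟩

[[murn [spad lorp]] [yold sned]] must have type e. The sister [yold sned] has type t; that is not a function onto e, so [murn [spad lorp]] must be the functor, of type ⟨t,e⟩.
[murn [spad lorp]] must have type ⟨t,e⟩. The sister [spad lorp] has type ⟨⟨t,e⟩,⟨t,t⟩⟩; that is not a function onto ⟨t,e⟩, so murn must be the functor, of type ⟨⟨⟨t,e⟩,⟨t,t⟩⟩,⟨t,e⟩⟩.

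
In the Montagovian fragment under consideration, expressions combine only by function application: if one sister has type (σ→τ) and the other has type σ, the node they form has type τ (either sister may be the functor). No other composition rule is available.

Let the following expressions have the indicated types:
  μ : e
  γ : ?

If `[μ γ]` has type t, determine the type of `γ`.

At [μ γ] (required: t): μ is e, which is not a function with range t; hence γ is the functor — type (e→t).

(e→t)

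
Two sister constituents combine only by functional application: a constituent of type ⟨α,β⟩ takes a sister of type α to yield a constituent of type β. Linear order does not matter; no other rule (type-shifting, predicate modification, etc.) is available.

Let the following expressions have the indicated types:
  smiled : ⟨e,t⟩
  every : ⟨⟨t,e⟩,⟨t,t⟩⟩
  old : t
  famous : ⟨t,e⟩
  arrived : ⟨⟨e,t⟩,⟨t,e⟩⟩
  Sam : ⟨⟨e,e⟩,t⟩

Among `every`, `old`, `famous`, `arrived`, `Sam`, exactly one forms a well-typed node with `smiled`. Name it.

arrived

every : ⟨⟨t,e⟩,⟨t,t⟩⟩ — neither side's domain matches the other.
old : t — neither side's domain matches the other.
famous : ⟨t,e⟩ — neither side's domain matches the other.
arrived — combines: arrived : ⟨⟨e,t⟩,⟨t,e⟩⟩ takes smiled : ⟨e,t⟩ as argument, giving ⟨t,e⟩.
Sam : ⟨⟨e,e⟩,t⟩ — neither side's domain matches the other.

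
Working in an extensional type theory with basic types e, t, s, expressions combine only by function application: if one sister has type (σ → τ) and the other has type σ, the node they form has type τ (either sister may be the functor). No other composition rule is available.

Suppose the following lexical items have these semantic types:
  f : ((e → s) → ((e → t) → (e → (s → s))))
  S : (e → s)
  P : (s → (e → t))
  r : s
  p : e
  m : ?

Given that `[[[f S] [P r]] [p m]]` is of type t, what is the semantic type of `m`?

[[[f S] [P r]] [p m]] is required to be t. [[f S] [P r]] : (e → (s → s)) cannot yield t as functor, so [p m] : ((e → (s → s)) → t).
[p m] is required to be ((e → (s → s)) → t). p : e cannot yield ((e → (s → s)) → t) as functor, so m : (e → ((e → (s → s)) → t)).

(e → ((e → (s → s)) → t))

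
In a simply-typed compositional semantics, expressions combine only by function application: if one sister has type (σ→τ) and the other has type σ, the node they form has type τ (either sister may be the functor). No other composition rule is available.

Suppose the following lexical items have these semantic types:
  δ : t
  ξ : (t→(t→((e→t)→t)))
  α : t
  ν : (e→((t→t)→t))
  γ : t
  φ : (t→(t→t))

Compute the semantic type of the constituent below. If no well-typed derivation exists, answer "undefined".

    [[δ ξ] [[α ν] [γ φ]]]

[δ ξ]: functor ξ : (t→(t→((e→t)→t))), argument δ : t; result (t→((e→t)→t)).
At [α ν]: neither t nor (e→((t→t)→t)) can take the other as argument; the node is ill-typed.

undefined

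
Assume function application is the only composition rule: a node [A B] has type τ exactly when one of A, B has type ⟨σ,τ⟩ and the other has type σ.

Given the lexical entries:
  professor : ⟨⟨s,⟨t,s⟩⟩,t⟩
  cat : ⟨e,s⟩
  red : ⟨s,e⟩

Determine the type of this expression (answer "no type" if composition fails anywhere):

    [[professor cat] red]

no type

[professor cat]: ⟨⟨s,⟨t,s⟩⟩,t⟩ with ⟨e,s⟩ — neither is a function whose domain matches the other; composition fails here.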